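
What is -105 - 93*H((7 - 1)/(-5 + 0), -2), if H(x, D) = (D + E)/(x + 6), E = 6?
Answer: -365/2 ≈ -182.50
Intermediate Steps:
H(x, D) = (6 + D)/(6 + x) (H(x, D) = (D + 6)/(x + 6) = (6 + D)/(6 + x))
-105 - 93*H((7 - 1)/(-5 + 0), -2) = -105 - 93*(6 - 2)/(6 + (7 - 1)/(-5 + 0)) = -105 - 93*4/(6 + 6/(-5)) = -105 - 93*4/(6 + 6*(-⅕)) = -105 - 93*4/(6 - 6/5) = -105 - 93*4/24/5 = -105 - 155*4/8 = -105 - 93*⅚ = -105 - 155/2 = -365/2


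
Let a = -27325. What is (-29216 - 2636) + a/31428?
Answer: -1001071981/31428 ≈ -31853.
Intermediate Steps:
(-29216 - 2636) + a/31428 = (-29216 - 2636) - 27325/31428 = -31852 - 27325*1/31428 = -31852 - 27325/31428 = -1001071981/31428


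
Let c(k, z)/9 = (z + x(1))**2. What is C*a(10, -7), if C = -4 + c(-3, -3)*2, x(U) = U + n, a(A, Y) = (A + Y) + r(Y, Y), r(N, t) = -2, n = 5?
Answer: 158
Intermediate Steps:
a(A, Y) = -2 + A + Y (a(A, Y) = (A + Y) - 2 = -2 + A + Y)
x(U) = 5 + U (x(U) = U + 5 = 5 + U)
c(k, z) = 9*(6 + z)**2 (c(k, z) = 9*(z + (5 + 1))**2 = 9*(z + 6)**2 = 9*(6 + z)**2)
C = 158 (C = -4 + (9*(6 - 3)**2)*2 = -4 + (9*3**2)*2 = -4 + (9*9)*2 = -4 + 81*2 = -4 + 162 = 158)
C*a(10, -7) = 158*(-2 + 10 - 7) = 158*1 = 158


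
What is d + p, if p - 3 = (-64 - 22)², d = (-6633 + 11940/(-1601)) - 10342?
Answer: -15343116/1601 ≈ -9583.5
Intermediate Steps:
d = -27188915/1601 (d = (-6633 + 11940*(-1/1601)) - 10342 = (-6633 - 11940/1601) - 10342 = -10631373/1601 - 10342 = -27188915/1601 ≈ -16982.)
p = 7399 (p = 3 + (-64 - 22)² = 3 + (-86)² = 3 + 7396 = 7399)
d + p = -27188915/1601 + 7399 = -15343116/1601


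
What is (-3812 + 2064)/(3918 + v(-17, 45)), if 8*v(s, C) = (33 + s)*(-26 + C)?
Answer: -19/43 ≈ -0.44186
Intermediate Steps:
v(s, C) = (-26 + C)*(33 + s)/8 (v(s, C) = ((33 + s)*(-26 + C))/8 = ((-26 + C)*(33 + s))/8 = (-26 + C)*(33 + s)/8)
(-3812 + 2064)/(3918 + v(-17, 45)) = (-3812 + 2064)/(3918 + (-429/4 - 13/4*(-17) + (33/8)*45 + (1/8)*45*(-17))) = -1748/(3918 + (-429/4 + 221/4 + 1485/8 - 765/8)) = -1748/(3918 + 38) = -1748/3956 = -1748*1/3956 = -19/43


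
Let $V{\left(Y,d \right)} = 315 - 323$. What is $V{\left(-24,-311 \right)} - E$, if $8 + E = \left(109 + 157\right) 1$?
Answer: $-266$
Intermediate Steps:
$E = 258$ ($E = -8 + \left(109 + 157\right) 1 = -8 + 266 \cdot 1 = -8 + 266 = 258$)
$V{\left(Y,d \right)} = -8$
$V{\left(-24,-311 \right)} - E = -8 - 258 = -266$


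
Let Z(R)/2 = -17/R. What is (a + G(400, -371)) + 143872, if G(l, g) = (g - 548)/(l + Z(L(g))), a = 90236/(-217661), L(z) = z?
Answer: 4648171106977415/32308292874 ≈ 1.4387e+5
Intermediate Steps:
Z(R) = -34/R (Z(R) = 2*(-17/R) = -34/R)
a = -90236/217661 (a = 90236*(-1/217661) = -90236/217661 ≈ -0.41457)
G(l, g) = (-548 + g)/(l - 34/g) (G(l, g) = (g - 548)/(l - 34/g) = (-548 + g)/(l - 34/g))
(a + G(400, -371)) + 143872 = (-90236/217661 - 371*(-548 - 371)/(-34 - 371*400)) + 143872 = (-90236/217661 - 371*(-919)/(-34 - 148400)) + 143872 = (-90236/217661 - 371*(-919)/(-148434)) + 143872 = (-90236/217661 - 371*(-1/148434)*(-919)) + 143872 = (-90236/217661 - 340949/148434) + 143872 = -87605390713/32308292874 + 143872 = 4648171106977415/32308292874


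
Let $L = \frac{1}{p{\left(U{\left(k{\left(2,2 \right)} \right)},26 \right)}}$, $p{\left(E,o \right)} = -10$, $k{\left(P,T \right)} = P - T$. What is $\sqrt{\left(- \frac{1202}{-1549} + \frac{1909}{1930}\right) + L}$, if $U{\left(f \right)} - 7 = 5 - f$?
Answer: $\frac{2 \sqrt{930119502755}}{1494785} \approx 1.2904$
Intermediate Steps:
$U{\left(f \right)} = 12 - f$ ($U{\left(f \right)} = 7 - \left(-5 + f\right) = 12 - f$)
$L = - \frac{1}{10}$ ($L = \frac{1}{-10} = - \frac{1}{10} \approx -0.1$)
$\sqrt{\left(- \frac{1202}{-1549} + \frac{1909}{1930}\right) + L} = \sqrt{\left(- \frac{1202}{-1549} + \frac{1909}{1930}\right) - \frac{1}{10}} = \sqrt{\left(\left(-1202\right) \left(- \frac{1}{1549}\right) + 1909 \cdot \frac{1}{1930}\right) - \frac{1}{10}} = \sqrt{\left(\frac{1202}{1549} + \frac{1909}{1930}\right) - \frac{1}{10}} = \sqrt{\frac{5276901}{2989570} - \frac{1}{10}} = \sqrt{\frac{2488972}{1494785}} = \frac{2 \sqrt{930119502755}}{1494785}$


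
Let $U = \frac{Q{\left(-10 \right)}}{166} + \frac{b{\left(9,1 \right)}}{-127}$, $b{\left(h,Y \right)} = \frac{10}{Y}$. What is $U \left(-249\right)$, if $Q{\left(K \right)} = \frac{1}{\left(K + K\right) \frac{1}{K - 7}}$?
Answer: $\frac{93123}{5080} \approx 18.331$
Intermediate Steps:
$Q{\left(K \right)} = \frac{-7 + K}{2 K}$ ($Q{\left(K \right)} = \frac{1}{2 K \frac{1}{-7 + K}} = \frac{-7 + K}{2 K}$)
$U = - \frac{31041}{421640}$ ($U = \frac{\frac{1}{2} \frac{1}{-10} \left(-7 - 10\right)}{166} + \frac{10 \cdot 1^{-1}}{-127} = \frac{1}{2} \left(- \frac{1}{10}\right) \left(-17\right) \frac{1}{166} + 10 \cdot 1 \left(- \frac{1}{127}\right) = \frac{17}{20} \cdot \frac{1}{166} + 10 \left(- \frac{1}{127}\right) = \frac{17}{3320} - \frac{10}{127} = - \frac{31041}{421640} \approx -0.07362$)
$U \left(-249\right) = \left(- \frac{31041}{421640}\right) \left(-249\right) = \frac{93123}{5080}$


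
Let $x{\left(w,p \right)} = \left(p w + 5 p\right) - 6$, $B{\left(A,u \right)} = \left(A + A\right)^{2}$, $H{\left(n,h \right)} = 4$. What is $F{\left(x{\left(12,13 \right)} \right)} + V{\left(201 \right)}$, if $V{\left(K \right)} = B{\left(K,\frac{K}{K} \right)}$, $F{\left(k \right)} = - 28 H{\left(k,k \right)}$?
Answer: $161492$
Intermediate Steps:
$B{\left(A,u \right)} = 4 A^{2}$ ($B{\left(A,u \right)} = \left(2 A\right)^{2} = 4 A^{2}$)
$x{\left(w,p \right)} = -6 + 5 p + p w$ ($x{\left(w,p \right)} = \left(5 p + p w\right) - 6 = -6 + 5 p + p w$)
$F{\left(k \right)} = -112$ ($F{\left(k \right)} = \left(-28\right) 4 = -112$)
$V{\left(K \right)} = 4 K^{2}$
$F{\left(x{\left(12,13 \right)} \right)} + V{\left(201 \right)} = -112 + 4 \cdot 201^{2} = -112 + 4 \cdot 40401 = -112 + 161604 = 161492$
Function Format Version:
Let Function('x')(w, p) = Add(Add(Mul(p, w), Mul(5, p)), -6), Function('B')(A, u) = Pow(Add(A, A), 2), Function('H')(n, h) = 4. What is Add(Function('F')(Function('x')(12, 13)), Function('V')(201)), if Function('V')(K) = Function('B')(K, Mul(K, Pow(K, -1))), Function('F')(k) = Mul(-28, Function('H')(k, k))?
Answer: 161492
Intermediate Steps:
Function('B')(A, u) = Mul(4, Pow(A, 2)) (Function('B')(A, u) = Pow(Mul(2, A), 2) = Mul(4, Pow(A, 2)))
Function('x')(w, p) = Add(-6, Mul(5, p), Mul(p, w)) (Function('x')(w, p) = Add(Add(Mul(5, p), Mul(p, w)), -6) = Add(-6, Mul(5, p), Mul(p, w)))
Function('F')(k) = -112 (Function('F')(k) = Mul(-28, 4) = -112)
Function('V')(K) = Mul(4, Pow(K, 2))
Add(Function('F')(Function('x')(12, 13)), Function('V')(201)) = Add(-112, Mul(4, Pow(201, 2))) = Add(-112, Mul(4, 40401)) = Add(-112, 161604) = 161492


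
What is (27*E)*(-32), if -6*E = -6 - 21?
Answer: -3888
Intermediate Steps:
E = 9/2 (E = -(-6 - 21)/6 = -1/6*(-27) = 9/2 ≈ 4.5000)
(27*E)*(-32) = (27*(9/2))*(-32) = (243/2)*(-32) = -3888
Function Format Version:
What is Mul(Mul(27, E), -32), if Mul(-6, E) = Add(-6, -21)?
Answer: -3888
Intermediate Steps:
E = Rational(9, 2) (E = Mul(Rational(-1, 6), Add(-6, -21)) = Mul(Rational(-1, 6), -27) = Rational(9, 2) ≈ 4.5000)
Mul(Mul(27, E), -32) = Mul(Mul(27, Rational(9, 2)), -32) = Mul(Rational(243, 2), -32) = -3888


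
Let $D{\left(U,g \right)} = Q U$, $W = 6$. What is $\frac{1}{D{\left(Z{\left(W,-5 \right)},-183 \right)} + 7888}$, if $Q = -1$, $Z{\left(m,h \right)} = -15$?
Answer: $\frac{1}{7903} \approx 0.00012653$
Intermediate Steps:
$D{\left(U,g \right)} = - U$
$\frac{1}{D{\left(Z{\left(W,-5 \right)},-183 \right)} + 7888} = \frac{1}{\left(-1\right) \left(-15\right) + 7888} = \frac{1}{15 + 7888} = \frac{1}{7903}$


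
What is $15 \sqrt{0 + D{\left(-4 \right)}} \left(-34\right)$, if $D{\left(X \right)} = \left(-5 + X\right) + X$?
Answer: $- 510 i \sqrt{13} \approx - 1838.8 i$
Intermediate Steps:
$D{\left(X \right)} = -5 + 2 X$
$15 \sqrt{0 + D{\left(-4 \right)}} \left(-34\right) = 15 \sqrt{0 + \left(-5 + 2 \left(-4\right)\right)} \left(-34\right) = 15 \sqrt{0 - 13} \left(-34\right) = 15 \sqrt{-13} \left(-34\right) = 15 i \sqrt{13} \left(-34\right) = - 510 i \sqrt{13}$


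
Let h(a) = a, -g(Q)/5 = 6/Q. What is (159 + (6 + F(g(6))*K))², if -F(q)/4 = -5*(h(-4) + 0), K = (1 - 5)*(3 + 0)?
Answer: 1265625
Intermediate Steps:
g(Q) = -30/Q
K = -12 (K = -4*3 = -12)
F(q) = -80 (F(q) = -(-20)*(-4 + 0) = -(-20)*(-4) = -4*20 = -80)
(159 + (6 + F(g(6))*K))² = (159 + (6 - 80*(-12)))² = (159 + (6 + 960))² = (159 + 966)² = 1125² = 1265625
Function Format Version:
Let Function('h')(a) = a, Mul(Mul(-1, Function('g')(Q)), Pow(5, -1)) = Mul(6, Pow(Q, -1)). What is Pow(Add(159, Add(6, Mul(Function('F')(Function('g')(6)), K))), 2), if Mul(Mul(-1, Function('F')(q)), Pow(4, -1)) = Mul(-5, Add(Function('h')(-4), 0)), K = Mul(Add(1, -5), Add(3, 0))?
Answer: 1265625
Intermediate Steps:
Function('g')(Q) = Mul(-30, Pow(Q, -1)) (Function('g')(Q) = Mul(-5, Mul(6, Pow(Q, -1))) = Mul(-30, Pow(Q, -1)))
K = -12 (K = Mul(-4, 3) = -12)
Function('F')(q) = -80 (Function('F')(q) = Mul(-4, Mul(-5, Add(-4, 0))) = Mul(-4, Mul(-5, -4)) = Mul(-4, 20) = -80)
Pow(Add(159, Add(6, Mul(Function('F')(Function('g')(6)), K))), 2) = Pow(Add(159, Add(6, Mul(-80, -12))), 2) = Pow(Add(159, Add(6, 960)), 2) = Pow(Add(159, 966), 2) = Pow(1125, 2) = 1265625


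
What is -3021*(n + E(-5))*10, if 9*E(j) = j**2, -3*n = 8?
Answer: -10070/3 ≈ -3356.7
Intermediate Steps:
n = -8/3 (n = -1/3*8 = -8/3 ≈ -2.6667)
E(j) = j**2/9
-3021*(n + E(-5))*10 = -3021*(-8/3 + (1/9)*(-5)**2)*10 = -3021*(-8/3 + (1/9)*25)*10 = -3021*(-8/3 + 25/9)*10 = -1007*10/3 = -3021*10/9 = -10070/3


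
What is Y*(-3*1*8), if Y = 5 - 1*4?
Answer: -24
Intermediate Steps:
Y = 1 (Y = 5 - 4 = 1)
Y*(-3*1*8) = 1*(-3*1*8) = 1*(-3*8) = 1*(-24) = -24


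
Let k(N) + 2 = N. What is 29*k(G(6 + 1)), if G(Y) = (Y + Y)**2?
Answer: 5626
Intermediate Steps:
G(Y) = 4*Y**2 (G(Y) = (2*Y)**2 = 4*Y**2)
k(N) = -2 + N
29*k(G(6 + 1)) = 29*(-2 + 4*(6 + 1)**2) = 29*(-2 + 4*7**2) = 29*(-2 + 4*49) = 29*(-2 + 196) = 29*194 = 5626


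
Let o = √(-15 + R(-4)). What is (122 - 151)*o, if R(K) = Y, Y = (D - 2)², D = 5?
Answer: -29*I*√6 ≈ -71.035*I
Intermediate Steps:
Y = 9 (Y = (5 - 2)² = 3² = 9)
R(K) = 9
o = I*√6 (o = √(-15 + 9) = √(-6) = I*√6 ≈ 2.4495*I)
(122 - 151)*o = (122 - 151)*(I*√6) = -29*I*√6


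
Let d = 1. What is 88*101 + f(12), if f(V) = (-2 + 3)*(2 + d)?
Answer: 8891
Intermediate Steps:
f(V) = 3 (f(V) = (-2 + 3)*(2 + 1) = 1*3 = 3)
88*101 + f(12) = 88*101 + 3 = 8888 + 3 = 8891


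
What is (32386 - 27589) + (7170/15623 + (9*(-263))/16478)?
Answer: 1235000671437/257435794 ≈ 4797.3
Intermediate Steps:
(32386 - 27589) + (7170/15623 + (9*(-263))/16478) = 4797 + (7170*(1/15623) - 2367*1/16478) = 4797 + (7170/15623 - 2367/16478) = 4797 + 81167619/257435794 = 1235000671437/257435794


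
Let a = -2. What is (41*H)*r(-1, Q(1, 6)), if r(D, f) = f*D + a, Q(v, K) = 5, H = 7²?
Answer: -14063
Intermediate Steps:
H = 49
r(D, f) = -2 + D*f (r(D, f) = f*D - 2 = D*f - 2 = -2 + D*f)
(41*H)*r(-1, Q(1, 6)) = (41*49)*(-2 - 1*5) = 2009*(-2 - 5) = 2009*(-7) = -14063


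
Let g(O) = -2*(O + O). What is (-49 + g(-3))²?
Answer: 1369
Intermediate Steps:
g(O) = -4*O
(-49 + g(-3))² = (-49 - 4*(-3))² = (-49 + 12)² = (-37)² = 1369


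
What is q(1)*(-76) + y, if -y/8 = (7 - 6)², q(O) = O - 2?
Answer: 68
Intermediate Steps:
q(O) = -2 + O
y = -8 (y = -8*(7 - 6)² = -8*1² = -8*1 = -8)
q(1)*(-76) + y = (-2 + 1)*(-76) - 8 = -1*(-76) - 8 = 76 - 8 = 68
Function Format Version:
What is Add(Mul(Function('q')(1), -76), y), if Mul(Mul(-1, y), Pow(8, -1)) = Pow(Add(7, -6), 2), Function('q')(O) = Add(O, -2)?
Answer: 68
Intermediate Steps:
Function('q')(O) = Add(-2, O)
y = -8 (y = Mul(-8, Pow(Add(7, -6), 2)) = Mul(-8, Pow(1, 2)) = Mul(-8, 1) = -8)
Add(Mul(Function('q')(1), -76), y) = Add(Mul(Add(-2, 1), -76), -8) = Add(Mul(-1, -76), -8) = Add(76, -8) = 68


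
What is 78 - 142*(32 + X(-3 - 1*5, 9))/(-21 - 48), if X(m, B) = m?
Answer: 2930/23 ≈ 127.39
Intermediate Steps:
78 - 142*(32 + X(-3 - 1*5, 9))/(-21 - 48) = 78 - 142*(32 + (-3 - 1*5))/(-21 - 48) = 78 - 142*(32 + (-3 - 5))/(-69) = 78 - 142*(32 - 8)*(-1)/69 = 78 - 3408*(-1)/69 = 78 - 142*(-8/23) = 78 + 1136/23 = 2930/23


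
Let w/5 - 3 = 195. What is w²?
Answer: 980100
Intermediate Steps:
w = 990 (w = 15 + 5*195 = 15 + 975 = 990)
w² = 990² = 980100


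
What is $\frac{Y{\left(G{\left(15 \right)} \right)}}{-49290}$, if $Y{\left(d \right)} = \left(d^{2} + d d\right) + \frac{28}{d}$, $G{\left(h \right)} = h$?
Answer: $- \frac{3389}{369675} \approx -0.0091675$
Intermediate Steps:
$Y{\left(d \right)} = 2 d^{2} + \frac{28}{d}$ ($Y{\left(d \right)} = \left(d^{2} + d^{2}\right) + \frac{28}{d} = 2 d^{2} + \frac{28}{d}$)
$\frac{Y{\left(G{\left(15 \right)} \right)}}{-49290} = \frac{2 \cdot \frac{1}{15} \left(14 + 15^{3}\right)}{-49290} = 2 \cdot \frac{1}{15} \left(14 + 3375\right) \left(- \frac{1}{49290}\right) = 2 \cdot \frac{1}{15} \cdot 3389 \left(- \frac{1}{49290}\right) = \frac{6778}{15} \left(- \frac{1}{49290}\right) = - \frac{3389}{369675}$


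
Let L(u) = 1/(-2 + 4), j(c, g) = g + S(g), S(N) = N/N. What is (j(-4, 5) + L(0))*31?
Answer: 403/2 ≈ 201.50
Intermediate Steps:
S(N) = 1
j(c, g) = 1 + g (j(c, g) = g + 1 = 1 + g)
L(u) = 1/2
(j(-4, 5) + L(0))*31 = ((1 + 5) + 1/2)*31 = (6 + 1/2)*31 = (13/2)*31 = 403/2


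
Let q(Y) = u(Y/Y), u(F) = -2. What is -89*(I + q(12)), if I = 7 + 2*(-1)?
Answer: -267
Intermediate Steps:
I = 5 (I = 7 - 2 = 5)
q(Y) = -2
-89*(I + q(12)) = -89*(5 - 2) = -89*3 = -267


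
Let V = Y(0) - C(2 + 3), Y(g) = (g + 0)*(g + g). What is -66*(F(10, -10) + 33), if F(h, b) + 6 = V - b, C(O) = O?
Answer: -2112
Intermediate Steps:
Y(g) = 2*g² (Y(g) = g*(2*g) = 2*g²)
V = -5 (V = 2*0² - (2 + 3) = 2*0 - 1*5 = 0 - 5 = -5)
F(h, b) = -11 - b (F(h, b) = -6 + (-5 - b) = -11 - b)
-66*(F(10, -10) + 33) = -66*((-11 - 1*(-10)) + 33) = -66*((-11 + 10) + 33) = -66*(-1 + 33) = -66*32 = -2112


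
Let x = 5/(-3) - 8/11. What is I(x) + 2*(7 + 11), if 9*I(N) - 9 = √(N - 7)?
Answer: 37 + I*√10230/297 ≈ 37.0 + 0.34055*I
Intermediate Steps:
x = -79/33 (x = 5*(-⅓) - 8*1/11 = -5/3 - 8/11 = -79/33 ≈ -2.3939)
I(N) = 1 + √(-7 + N)/9 (I(N) = 1 + √(N - 7)/9 = 1 + √(-7 + N)/9)
I(x) + 2*(7 + 11) = (1 + √(-7 - 79/33)/9) + 2*(7 + 11) = (1 + √(-310/33)/9) + 2*18 = (1 + (I*√10230/33)/9) + 36 = (1 + I*√10230/297) + 36 = 37 + I*√10230/297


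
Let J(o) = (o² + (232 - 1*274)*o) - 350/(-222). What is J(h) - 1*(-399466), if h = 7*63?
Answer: 63872350/111 ≈ 5.7543e+5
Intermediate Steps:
h = 441
J(o) = 175/111 + o² - 42*o (J(o) = (o² + (232 - 274)*o) - 350*(-1/222) = (o² - 42*o) + 175/111 = 175/111 + o² - 42*o)
J(h) - 1*(-399466) = (175/111 + 441² - 42*441) - 1*(-399466) = (175/111 + 194481 - 18522) + 399466 = 19531624/111 + 399466 = 63872350/111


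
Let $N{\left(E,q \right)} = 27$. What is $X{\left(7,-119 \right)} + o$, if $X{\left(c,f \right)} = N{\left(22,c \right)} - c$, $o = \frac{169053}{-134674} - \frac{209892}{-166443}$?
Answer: $\frac{149480066123}{7471848194} \approx 20.006$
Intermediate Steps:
$o = \frac{43102243}{7471848194}$ ($o = 169053 \left(- \frac{1}{134674}\right) - - \frac{69964}{55481} = - \frac{169053}{134674} + \frac{69964}{55481} = \frac{43102243}{7471848194} \approx 0.0057686$)
$X{\left(c,f \right)} = 27 - c$
$X{\left(7,-119 \right)} + o = \left(27 - 7\right) + \frac{43102243}{7471848194} = 20 + \frac{43102243}{7471848194} = \frac{149480066123}{7471848194}$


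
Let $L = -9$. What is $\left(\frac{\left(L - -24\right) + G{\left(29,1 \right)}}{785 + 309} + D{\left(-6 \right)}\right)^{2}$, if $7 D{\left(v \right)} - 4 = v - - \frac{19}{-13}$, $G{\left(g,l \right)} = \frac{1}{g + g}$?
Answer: $\frac{7706614614241}{33340600353424} \approx 0.23115$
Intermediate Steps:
$G{\left(g,l \right)} = \frac{1}{2 g}$
$D{\left(v \right)} = \frac{33}{91} + \frac{v}{7}$ ($D{\left(v \right)} = \frac{4}{7} + \frac{v - - \frac{19}{-13}}{7} = \frac{4}{7} + \frac{v - \left(-19\right) \left(- \frac{1}{13}\right)}{7} = \frac{4}{7} + \frac{v - \frac{19}{13}}{7} = \frac{4}{7} + \frac{- \frac{19}{13} + v}{7} = \frac{4}{7} + \left(- \frac{19}{91} + \frac{v}{7}\right) = \frac{33}{91} + \frac{v}{7}$)
$\left(\frac{\left(L - -24\right) + G{\left(29,1 \right)}}{785 + 309} + D{\left(-6 \right)}\right)^{2} = \left(\frac{\left(-9 - -24\right) + \frac{1}{2 \cdot 29}}{785 + 309} + \left(\frac{33}{91} + \frac{1}{7} \left(-6\right)\right)\right)^{2} = \left(\frac{\left(-9 + 24\right) + \frac{1}{2} \cdot \frac{1}{29}}{1094} + \left(\frac{33}{91} - \frac{6}{7}\right)\right)^{2} = \left(\left(15 + \frac{1}{58}\right) \frac{1}{1094} - \frac{45}{91}\right)^{2} = \left(\frac{871}{58} \cdot \frac{1}{1094} - \frac{45}{91}\right)^{2} = \left(\frac{871}{63452} - \frac{45}{91}\right)^{2} = \left(- \frac{2776079}{5774132}\right)^{2} = \frac{7706614614241}{33340600353424}$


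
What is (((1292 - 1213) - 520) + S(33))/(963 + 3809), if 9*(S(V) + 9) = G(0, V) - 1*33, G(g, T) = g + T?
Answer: -225/2386 ≈ -0.094300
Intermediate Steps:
G(g, T) = T + g
S(V) = -38/3 + V/9 (S(V) = -9 + ((V + 0) - 1*33)/9 = -9 + (V - 33)/9 = -9 + (-33 + V)/9 = -9 + (-11/3 + V/9) = -38/3 + V/9)
(((1292 - 1213) - 520) + S(33))/(963 + 3809) = (((1292 - 1213) - 520) + (-38/3 + (⅑)*33))/(963 + 3809) = ((79 - 520) + (-38/3 + 11/3))/4772 = (-441 - 9)*(1/4772) = -450*1/4772 = -225/2386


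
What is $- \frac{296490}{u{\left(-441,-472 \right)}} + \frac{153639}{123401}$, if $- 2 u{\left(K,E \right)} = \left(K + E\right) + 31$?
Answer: $- \frac{12173135897}{18139947} \approx -671.07$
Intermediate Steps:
$u{\left(K,E \right)} = - \frac{31}{2} - \frac{E}{2} - \frac{K}{2}$ ($u{\left(K,E \right)} = - \frac{\left(K + E\right) + 31}{2} = - \frac{\left(E + K\right) + 31}{2} = - \frac{31 + E + K}{2} = - \frac{31}{2} - \frac{E}{2} - \frac{K}{2}$)
$- \frac{296490}{u{\left(-441,-472 \right)}} + \frac{153639}{123401} = - \frac{296490}{- \frac{31}{2} - -236 - - \frac{441}{2}} + \frac{153639}{123401} = - \frac{296490}{- \frac{31}{2} + 236 + \frac{441}{2}} + 153639 \cdot \frac{1}{123401} = - \frac{296490}{441} + \frac{153639}{123401} = \left(-296490\right) \frac{1}{441} + \frac{153639}{123401} = - \frac{98830}{147} + \frac{153639}{123401} = - \frac{12173135897}{18139947}$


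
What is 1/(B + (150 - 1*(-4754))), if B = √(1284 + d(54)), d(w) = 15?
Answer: 4904/24047917 - √1299/24047917 ≈ 0.00020243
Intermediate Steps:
B = √1299 (B = √(1284 + 15) = √1299 ≈ 36.042)
1/(B + (150 - 1*(-4754))) = 1/(√1299 + (150 - 1*(-4754))) = 1/(√1299 + (150 + 4754)) = 1/(√1299 + 4904) = 1/(4904 + √1299)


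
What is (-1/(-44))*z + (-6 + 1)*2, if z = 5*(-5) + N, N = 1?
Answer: -116/11 ≈ -10.545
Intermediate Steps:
z = -24 (z = 5*(-5) + 1 = -25 + 1 = -24)
(-1/(-44))*z + (-6 + 1)*2 = -1/(-44)*(-24) + (-6 + 1)*2 = -1*(-1/44)*(-24) - 5*2 = (1/44)*(-24) - 10 = -6/11 - 10 = -116/11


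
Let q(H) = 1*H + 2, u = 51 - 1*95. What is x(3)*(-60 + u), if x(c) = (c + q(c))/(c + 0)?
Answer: -832/3 ≈ -277.33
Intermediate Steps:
u = -44 (u = 51 - 95 = -44)
q(H) = 2 + H (q(H) = H + 2 = 2 + H)
x(c) = (2 + 2*c)/c (x(c) = (c + (2 + c))/(c + 0) = (2 + 2*c)/c)
x(3)*(-60 + u) = (2 + 2/3)*(-60 - 44) = (2 + 2*(⅓))*(-104) = (2 + ⅔)*(-104) = (8/3)*(-104) = -832/3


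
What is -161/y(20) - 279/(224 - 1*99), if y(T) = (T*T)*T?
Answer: -18017/8000 ≈ -2.2521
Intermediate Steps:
y(T) = T³ (y(T) = T²*T = T³)
-161/y(20) - 279/(224 - 1*99) = -161/(20³) - 279/(224 - 1*99) = -161/8000 - 279/(224 - 99) = -161*1/8000 - 279/125 = -161/8000 - 279*1/125 = -161/8000 - 279/125 = -18017/8000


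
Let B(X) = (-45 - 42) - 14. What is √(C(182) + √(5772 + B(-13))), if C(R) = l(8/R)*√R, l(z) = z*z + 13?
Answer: √(8281*√5671 + 107669*√182)/91 ≈ 15.834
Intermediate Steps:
l(z) = 13 + z² (l(z) = z² + 13 = 13 + z²)
B(X) = -101 (B(X) = -87 - 14 = -101)
C(R) = √R*(13 + 64/R²) (C(R) = (13 + (8/R)²)*√R = (13 + 64/R²)*√R = √R*(13 + 64/R²))
√(C(182) + √(5772 + B(-13))) = √((64 + 13*182²)/182^(3/2) + √(5772 - 101)) = √((√182/33124)*(64 + 13*33124) + √5671) = √((√182/33124)*(64 + 430612) + √5671) = √((√182/33124)*430676 + √5671) = √(107669*√182/8281 + √5671) = √(√5671 + 107669*√182/8281)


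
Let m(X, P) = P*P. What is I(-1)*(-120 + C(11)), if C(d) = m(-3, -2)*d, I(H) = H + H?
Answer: 152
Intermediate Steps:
I(H) = 2*H
m(X, P) = P²
C(d) = 4*d (C(d) = (-2)²*d = 4*d)
I(-1)*(-120 + C(11)) = (2*(-1))*(-120 + 4*11) = -2*(-120 + 44) = -2*(-76) = 152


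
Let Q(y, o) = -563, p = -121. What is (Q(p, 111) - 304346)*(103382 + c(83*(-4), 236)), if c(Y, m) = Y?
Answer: -31420872450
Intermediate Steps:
(Q(p, 111) - 304346)*(103382 + c(83*(-4), 236)) = (-563 - 304346)*(103382 + 83*(-4)) = -304909*(103382 - 332) = -304909*103050 = -31420872450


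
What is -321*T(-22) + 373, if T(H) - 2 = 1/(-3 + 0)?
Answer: -162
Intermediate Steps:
T(H) = 5/3 (T(H) = 2 + 1/(-3 + 0) = 2 + 1/(-3) = 2 - ⅓ = 5/3)
-321*T(-22) + 373 = -321*5/3 + 373 = -535 + 373 = -162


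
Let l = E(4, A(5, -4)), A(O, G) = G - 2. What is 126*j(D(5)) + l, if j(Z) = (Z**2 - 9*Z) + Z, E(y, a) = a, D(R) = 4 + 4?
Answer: -6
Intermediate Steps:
D(R) = 8
A(O, G) = -2 + G
j(Z) = Z**2 - 8*Z
l = -6 (l = -2 - 4 = -6)
126*j(D(5)) + l = 126*(8*(-8 + 8)) - 6 = 126*(8*0) - 6 = 126*0 - 6 = 0 - 6 = -6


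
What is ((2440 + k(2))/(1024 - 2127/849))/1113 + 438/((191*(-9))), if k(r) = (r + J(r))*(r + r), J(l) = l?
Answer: -15525715610/61454131389 ≈ -0.25264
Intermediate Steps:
k(r) = 4*r² (k(r) = (r + r)*(r + r) = (2*r)*(2*r) = 4*r²)
((2440 + k(2))/(1024 - 2127/849))/1113 + 438/((191*(-9))) = ((2440 + 4*2²)/(1024 - 2127/849))/1113 + 438/((191*(-9))) = ((2440 + 4*4)/(1024 - 2127*1/849))*(1/1113) + 438/(-1719) = ((2440 + 16)/(1024 - 709/283))*(1/1113) + 438*(-1/1719) = (2456/(289083/283))*(1/1113) - 146/573 = (2456*(283/289083))*(1/1113) - 146/573 = (695048/289083)*(1/1113) - 146/573 = 695048/321749379 - 146/573 = -15525715610/61454131389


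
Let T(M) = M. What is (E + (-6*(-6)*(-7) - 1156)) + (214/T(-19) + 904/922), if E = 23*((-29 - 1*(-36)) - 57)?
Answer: -22495588/8759 ≈ -2568.3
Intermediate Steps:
E = -1150 (E = 23*((-29 + 36) - 57) = 23*(7 - 57) = 23*(-50) = -1150)
(E + (-6*(-6)*(-7) - 1156)) + (214/T(-19) + 904/922) = (-1150 + (-6*(-6)*(-7) - 1156)) + (214/(-19) + 904/922) = (-1150 + (36*(-7) - 1156)) + (214*(-1/19) + 904*(1/922)) = (-1150 + (-252 - 1156)) + (-214/19 + 452/461) = (-1150 - 1408) - 90066/8759 = -2558 - 90066/8759 = -22495588/8759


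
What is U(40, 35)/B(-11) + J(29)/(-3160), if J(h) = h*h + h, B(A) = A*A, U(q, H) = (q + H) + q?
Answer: 25813/38236 ≈ 0.67510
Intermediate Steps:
U(q, H) = H + 2*q (U(q, H) = (H + q) + q = H + 2*q)
B(A) = A²
J(h) = h + h² (J(h) = h² + h = h + h²)
U(40, 35)/B(-11) + J(29)/(-3160) = (35 + 2*40)/((-11)²) + (29*(1 + 29))/(-3160) = (35 + 80)/121 + (29*30)*(-1/3160) = 115*(1/121) + 870*(-1/3160) = 115/121 - 87/316 = 25813/38236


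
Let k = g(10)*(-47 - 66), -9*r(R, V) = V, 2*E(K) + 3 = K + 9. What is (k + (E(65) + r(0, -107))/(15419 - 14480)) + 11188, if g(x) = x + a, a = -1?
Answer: 171911095/16902 ≈ 10171.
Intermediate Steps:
E(K) = 3 + K/2 (E(K) = -3/2 + (K + 9)/2 = -3/2 + (9 + K)/2 = -3/2 + (9/2 + K/2) = 3 + K/2)
r(R, V) = -V/9
g(x) = -1 + x (g(x) = x - 1 = -1 + x)
k = -1017 (k = (-1 + 10)*(-47 - 66) = 9*(-113) = -1017)
(k + (E(65) + r(0, -107))/(15419 - 14480)) + 11188 = (-1017 + ((3 + (1/2)*65) - 1/9*(-107))/(15419 - 14480)) + 11188 = (-1017 + ((3 + 65/2) + 107/9)/939) + 11188 = (-1017 + (71/2 + 107/9)*(1/939)) + 11188 = (-1017 + (853/18)*(1/939)) + 11188 = (-1017 + 853/16902) + 11188 = -17188481/16902 + 11188 = 171911095/16902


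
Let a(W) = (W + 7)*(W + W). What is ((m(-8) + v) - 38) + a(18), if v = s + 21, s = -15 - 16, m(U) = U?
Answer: 844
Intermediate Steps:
a(W) = 2*W*(7 + W) (a(W) = (7 + W)*(2*W) = 2*W*(7 + W))
s = -31
v = -10 (v = -31 + 21 = -10)
((m(-8) + v) - 38) + a(18) = ((-8 - 10) - 38) + 2*18*(7 + 18) = (-18 - 38) + 2*18*25 = -56 + 900 = 844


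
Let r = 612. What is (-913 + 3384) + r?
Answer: 3083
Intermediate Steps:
(-913 + 3384) + r = (-913 + 3384) + 612 = 2471 + 612 = 3083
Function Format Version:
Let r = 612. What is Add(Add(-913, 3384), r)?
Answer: 3083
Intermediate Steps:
Add(Add(-913, 3384), r) = Add(Add(-913, 3384), 612) = Add(2471, 612) = 3083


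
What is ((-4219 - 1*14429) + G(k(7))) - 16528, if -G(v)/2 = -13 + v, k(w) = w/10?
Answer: -175757/5 ≈ -35151.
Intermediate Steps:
k(w) = w/10 (k(w) = w*(⅒) = w/10)
G(v) = 26 - 2*v (G(v) = -2*(-13 + v) = 26 - 2*v)
((-4219 - 1*14429) + G(k(7))) - 16528 = ((-4219 - 1*14429) + (26 - 7/5)) - 16528 = ((-4219 - 14429) + (26 - 2*7/10)) - 16528 = (-18648 + (26 - 7/5)) - 16528 = (-18648 + 123/5) - 16528 = -93117/5 - 16528 = -175757/5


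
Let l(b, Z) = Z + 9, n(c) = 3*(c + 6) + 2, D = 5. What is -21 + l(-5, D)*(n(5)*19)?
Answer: 9289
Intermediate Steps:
n(c) = 20 + 3*c (n(c) = 3*(6 + c) + 2 = (18 + 3*c) + 2 = 20 + 3*c)
l(b, Z) = 9 + Z
-21 + l(-5, D)*(n(5)*19) = -21 + (9 + 5)*((20 + 3*5)*19) = -21 + 14*((20 + 15)*19) = -21 + 14*(35*19) = -21 + 14*665 = -21 + 9310 = 9289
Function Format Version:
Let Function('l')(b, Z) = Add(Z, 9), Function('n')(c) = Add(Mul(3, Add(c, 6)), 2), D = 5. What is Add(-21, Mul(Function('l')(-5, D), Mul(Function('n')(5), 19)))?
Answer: 9289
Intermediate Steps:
Function('n')(c) = Add(20, Mul(3, c)) (Function('n')(c) = Add(Mul(3, Add(6, c)), 2) = Add(Add(18, Mul(3, c)), 2) = Add(20, Mul(3, c)))
Function('l')(b, Z) = Add(9, Z)
Add(-21, Mul(Function('l')(-5, D), Mul(Function('n')(5), 19))) = Add(-21, Mul(Add(9, 5), Mul(Add(20, Mul(3, 5)), 19))) = Add(-21, Mul(14, Mul(Add(20, 15), 19))) = Add(-21, Mul(14, Mul(35, 19))) = Add(-21, Mul(14, 665)) = Add(-21, 9310) = 9289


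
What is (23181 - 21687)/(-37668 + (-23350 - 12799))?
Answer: -1494/73817 ≈ -0.020239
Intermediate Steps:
(23181 - 21687)/(-37668 + (-23350 - 12799)) = 1494/(-37668 - 36149) = 1494/(-73817) = 1494*(-1/73817) = -1494/73817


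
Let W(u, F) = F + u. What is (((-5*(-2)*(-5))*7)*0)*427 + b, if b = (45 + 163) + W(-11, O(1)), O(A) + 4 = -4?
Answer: 189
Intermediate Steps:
O(A) = -8 (O(A) = -4 - 4 = -8)
b = 189 (b = (45 + 163) + (-8 - 11) = 208 - 19 = 189)
(((-5*(-2)*(-5))*7)*0)*427 + b = (((-5*(-2)*(-5))*7)*0)*427 + 189 = (((10*(-5))*7)*0)*427 + 189 = (-50*7*0)*427 + 189 = -350*0*427 + 189 = 0*427 + 189 = 0 + 189 = 189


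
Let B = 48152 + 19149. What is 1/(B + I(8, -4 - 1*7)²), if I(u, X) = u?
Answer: 1/67365 ≈ 1.4844e-5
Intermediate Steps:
B = 67301
1/(B + I(8, -4 - 1*7)²) = 1/(67301 + 8²) = 1/(67301 + 64) = 1/67365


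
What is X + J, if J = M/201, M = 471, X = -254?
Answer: -16861/67 ≈ -251.66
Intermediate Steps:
J = 157/67 (J = 471/201 = 471*(1/201) = 157/67 ≈ 2.3433)
X + J = -254 + 157/67 = -16861/67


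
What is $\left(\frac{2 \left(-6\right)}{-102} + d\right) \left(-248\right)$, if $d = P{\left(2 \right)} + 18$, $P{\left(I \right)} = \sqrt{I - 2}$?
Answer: $- \frac{76384}{17} \approx -4493.2$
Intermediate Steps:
$P{\left(I \right)} = \sqrt{-2 + I}$
$d = 18$ ($d = \sqrt{-2 + 2} + 18 = \sqrt{0} + 18 = 0 + 18 = 18$)
$\left(\frac{2 \left(-6\right)}{-102} + d\right) \left(-248\right) = \left(\frac{2 \left(-6\right)}{-102} + 18\right) \left(-248\right) = \left(\left(-12\right) \left(- \frac{1}{102}\right) + 18\right) \left(-248\right) = \left(\frac{2}{17} + 18\right) \left(-248\right) = \frac{308}{17} \left(-248\right) = - \frac{76384}{17}$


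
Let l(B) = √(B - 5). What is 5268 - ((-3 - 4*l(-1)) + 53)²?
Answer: 2864 + 400*I*√6 ≈ 2864.0 + 979.8*I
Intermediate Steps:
l(B) = √(-5 + B)
5268 - ((-3 - 4*l(-1)) + 53)² = 5268 - ((-3 - 4*√(-5 - 1)) + 53)² = 5268 - ((-3 - 4*I*√6) + 53)² = 5268 - (50 - 4*I*√6)²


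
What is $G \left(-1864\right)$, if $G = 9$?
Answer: $-16776$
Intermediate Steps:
$G \left(-1864\right) = 9 \left(-1864\right) = -16776$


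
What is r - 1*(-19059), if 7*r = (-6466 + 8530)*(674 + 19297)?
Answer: 5907651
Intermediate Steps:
r = 5888592 (r = ((-6466 + 8530)*(674 + 19297))/7 = (2064*19971)/7 = (⅐)*41220144 = 5888592)
r - 1*(-19059) = 5888592 - 1*(-19059) = 5888592 + 19059 = 5907651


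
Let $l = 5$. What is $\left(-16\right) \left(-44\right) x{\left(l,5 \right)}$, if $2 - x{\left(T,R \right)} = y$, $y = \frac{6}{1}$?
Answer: $-2816$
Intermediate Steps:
$y = 6$ ($y = 6 \cdot 1 = 6$)
$x{\left(T,R \right)} = -4$ ($x{\left(T,R \right)} = 2 - 6 = -4$)
$\left(-16\right) \left(-44\right) x{\left(l,5 \right)} = \left(-16\right) \left(-44\right) \left(-4\right) = 704 \left(-4\right) = -2816$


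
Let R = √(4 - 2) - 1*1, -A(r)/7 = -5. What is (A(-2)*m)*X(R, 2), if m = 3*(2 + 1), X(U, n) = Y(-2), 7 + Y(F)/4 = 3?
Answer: -5040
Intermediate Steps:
A(r) = 35 (A(r) = -7*(-5) = 35)
Y(F) = -16 (Y(F) = -28 + 4*3 = -28 + 12 = -16)
R = -1 + √2 (R = √2 - 1 = -1 + √2 ≈ 0.41421)
X(U, n) = -16
m = 9 (m = 3*3 = 9)
(A(-2)*m)*X(R, 2) = (35*9)*(-16) = 315*(-16) = -5040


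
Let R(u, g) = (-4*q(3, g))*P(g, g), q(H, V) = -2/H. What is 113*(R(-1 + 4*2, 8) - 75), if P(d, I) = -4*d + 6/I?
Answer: -53675/3 ≈ -17892.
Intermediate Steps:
R(u, g) = 16/g - 32*g/3 (R(u, g) = (-(-8)/3)*(-4*g + 6/g) = (-4*(-⅔))*(-4*g + 6/g) = 8*(-4*g + 6/g)/3 = 16/g - 32*g/3)
113*(R(-1 + 4*2, 8) - 75) = 113*((16/8 - 32/3*8) - 75) = 113*((16*(⅛) - 256/3) - 75) = 113*((2 - 256/3) - 75) = 113*(-250/3 - 75) = 113*(-475/3) = -53675/3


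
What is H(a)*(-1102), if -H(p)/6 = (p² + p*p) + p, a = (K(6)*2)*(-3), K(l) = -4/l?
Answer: 238032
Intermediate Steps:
a = 4 (a = (-4/6*2)*(-3) = (-4*⅙*2)*(-3) = -⅔*2*(-3) = -4/3*(-3) = 4)
H(p) = -12*p² - 6*p (H(p) = -6*((p² + p*p) + p) = -6*((p² + p²) + p) = -6*(2*p² + p) = -6*(p + 2*p²) = -12*p² - 6*p)
H(a)*(-1102) = -6*4*(1 + 2*4)*(-1102) = -6*4*(1 + 8)*(-1102) = -6*4*9*(-1102) = -216*(-1102) = 238032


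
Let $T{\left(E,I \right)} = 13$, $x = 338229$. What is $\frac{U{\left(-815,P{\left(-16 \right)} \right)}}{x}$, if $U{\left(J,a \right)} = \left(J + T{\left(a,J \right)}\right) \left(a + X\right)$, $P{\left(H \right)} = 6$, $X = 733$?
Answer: $- \frac{592678}{338229} \approx -1.7523$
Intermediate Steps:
$U{\left(J,a \right)} = \left(13 + J\right) \left(733 + a\right)$ ($U{\left(J,a \right)} = \left(J + 13\right) \left(a + 733\right) = \left(13 + J\right) \left(733 + a\right)$)
$\frac{U{\left(-815,P{\left(-16 \right)} \right)}}{x} = \frac{9529 + 13 \cdot 6 + 733 \left(-815\right) - 4890}{338229} = \left(9529 + 78 - 597395 - 4890\right) \frac{1}{338229} = \left(-592678\right) \frac{1}{338229} = - \frac{592678}{338229}$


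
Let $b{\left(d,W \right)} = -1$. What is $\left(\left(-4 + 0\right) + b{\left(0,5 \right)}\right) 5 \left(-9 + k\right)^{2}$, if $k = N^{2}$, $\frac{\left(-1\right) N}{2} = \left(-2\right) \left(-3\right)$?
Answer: $-455625$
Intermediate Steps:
$N = -12$ ($N = - 2 \left(\left(-2\right) \left(-3\right)\right) = \left(-2\right) 6 = -12$)
$k = 144$ ($k = \left(-12\right)^{2} = 144$)
$\left(\left(-4 + 0\right) + b{\left(0,5 \right)}\right) 5 \left(-9 + k\right)^{2} = \left(\left(-4 + 0\right) - 1\right) 5 \left(-9 + 144\right)^{2} = \left(-4 - 1\right) 5 \cdot 135^{2} = \left(-5\right) 5 \cdot 18225 = \left(-25\right) 18225 = -455625$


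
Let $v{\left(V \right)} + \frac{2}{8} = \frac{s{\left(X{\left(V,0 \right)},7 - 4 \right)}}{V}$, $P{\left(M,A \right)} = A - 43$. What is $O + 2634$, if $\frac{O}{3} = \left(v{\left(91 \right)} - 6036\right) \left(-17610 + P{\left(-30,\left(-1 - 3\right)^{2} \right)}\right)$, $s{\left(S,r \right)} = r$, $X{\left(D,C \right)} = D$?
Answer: $\frac{116256108489}{364} \approx 3.1939 \cdot 10^{8}$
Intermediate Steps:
$P{\left(M,A \right)} = -43 + A$ ($P{\left(M,A \right)} = A - 43 = -43 + A$)
$v{\left(V \right)} = - \frac{1}{4} + \frac{3}{V}$ ($v{\left(V \right)} = - \frac{1}{4} + \frac{7 - 4}{V} = - \frac{1}{4} + \frac{3}{V}$)
$O = \frac{116255149713}{364}$ ($O = 3 \left(\frac{12 - 91}{4 \cdot 91} - 6036\right) \left(-17610 - \left(43 - \left(-1 - 3\right)^{2}\right)\right) = 3 \left(\frac{1}{4} \cdot \frac{1}{91} \left(12 - 91\right) - 6036\right) \left(-17610 - \left(43 - \left(-4\right)^{2}\right)\right) = 3 \left(\frac{1}{4} \cdot \frac{1}{91} \left(-79\right) - 6036\right) \left(-17610 + \left(-43 + 16\right)\right) = 3 \left(- \frac{79}{364} - 6036\right) \left(-17610 - 27\right) = 3 \left(\left(- \frac{2197183}{364}\right) \left(-17637\right)\right) = 3 \cdot \frac{38751716571}{364} = \frac{116255149713}{364} \approx 3.1938 \cdot 10^{8}$)
$O + 2634 = \frac{116255149713}{364} + 2634 = \frac{116256108489}{364}$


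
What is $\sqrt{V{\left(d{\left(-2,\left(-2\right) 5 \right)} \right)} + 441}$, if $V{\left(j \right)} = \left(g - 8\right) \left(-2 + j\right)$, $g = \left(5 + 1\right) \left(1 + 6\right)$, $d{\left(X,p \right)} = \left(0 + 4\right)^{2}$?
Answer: $\sqrt{917} \approx 30.282$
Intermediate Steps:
$d{\left(X,p \right)} = 16$ ($d{\left(X,p \right)} = 4^{2} = 16$)
$g = 42$ ($g = 6 \cdot 7 = 42$)
$V{\left(j \right)} = -68 + 34 j$ ($V{\left(j \right)} = \left(42 - 8\right) \left(-2 + j\right) = 34 \left(-2 + j\right) = -68 + 34 j$)
$\sqrt{V{\left(d{\left(-2,\left(-2\right) 5 \right)} \right)} + 441} = \sqrt{\left(-68 + 34 \cdot 16\right) + 441} = \sqrt{\left(-68 + 544\right) + 441} = \sqrt{476 + 441} = \sqrt{917}$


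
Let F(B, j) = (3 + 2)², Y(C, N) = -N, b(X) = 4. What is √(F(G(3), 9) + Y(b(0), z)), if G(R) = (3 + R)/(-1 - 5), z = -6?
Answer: √31 ≈ 5.5678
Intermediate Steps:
G(R) = -½ - R/6 (G(R) = (3 + R)/(-6) = (3 + R)*(-⅙) = -½ - R/6)
F(B, j) = 25 (F(B, j) = 5² = 25)
√(F(G(3), 9) + Y(b(0), z)) = √(25 - 1*(-6)) = √(25 + 6) = √31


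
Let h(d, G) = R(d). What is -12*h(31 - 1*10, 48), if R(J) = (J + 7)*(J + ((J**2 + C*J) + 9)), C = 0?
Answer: -158256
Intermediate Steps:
R(J) = (7 + J)*(9 + J + J**2) (R(J) = (J + 7)*(J + ((J**2 + 0*J) + 9)) = (7 + J)*(J + ((J**2 + 0) + 9)) = (7 + J)*(J + (J**2 + 9)) = (7 + J)*(J + (9 + J**2)) = (7 + J)*(9 + J + J**2))
h(d, G) = 63 + d**3 + 8*d**2 + 16*d
-12*h(31 - 1*10, 48) = -12*(63 + (31 - 1*10)**3 + 8*(31 - 1*10)**2 + 16*(31 - 1*10)) = -12*(63 + (31 - 10)**3 + 8*(31 - 10)**2 + 16*(31 - 10)) = -12*(63 + 21**3 + 8*21**2 + 16*21) = -12*(63 + 9261 + 8*441 + 336) = -12*(63 + 9261 + 3528 + 336) = -12*13188 = -158256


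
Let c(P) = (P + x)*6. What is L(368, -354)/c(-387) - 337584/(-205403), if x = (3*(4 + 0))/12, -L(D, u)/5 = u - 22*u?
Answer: 1402779009/79285558 ≈ 17.693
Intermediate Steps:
L(D, u) = 105*u (L(D, u) = -5*(u - 22*u) = -(-105)*u = 105*u)
x = 1 (x = (3*4)*(1/12) = 12*(1/12) = 1)
c(P) = 6 + 6*P (c(P) = (P + 1)*6 = (1 + P)*6 = 6 + 6*P)
L(368, -354)/c(-387) - 337584/(-205403) = (105*(-354))/(6 + 6*(-387)) - 337584/(-205403) = -37170/(6 - 2322) - 337584*(-1/205403) = -37170/(-2316) + 337584/205403 = -37170*(-1/2316) + 337584/205403 = 6195/386 + 337584/205403 = 1402779009/79285558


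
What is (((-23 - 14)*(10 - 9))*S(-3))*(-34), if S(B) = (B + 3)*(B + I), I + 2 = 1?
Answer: 0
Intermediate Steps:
I = -1 (I = -2 + 1 = -1)
S(B) = (-1 + B)*(3 + B) (S(B) = (B + 3)*(B - 1) = (3 + B)*(-1 + B) = (-1 + B)*(3 + B))
(((-23 - 14)*(10 - 9))*S(-3))*(-34) = (((-23 - 14)*(10 - 9))*(-3 + (-3)² + 2*(-3)))*(-34) = ((-37*1)*(-3 + 9 - 6))*(-34) = -37*0*(-34) = 0*(-34) = 0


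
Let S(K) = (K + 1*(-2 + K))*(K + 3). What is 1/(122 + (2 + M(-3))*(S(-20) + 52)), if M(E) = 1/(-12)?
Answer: 6/9541 ≈ 0.00062886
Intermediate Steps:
S(K) = (-2 + 2*K)*(3 + K) (S(K) = (K + (-2 + K))*(3 + K) = (-2 + 2*K)*(3 + K))
M(E) = -1/12
1/(122 + (2 + M(-3))*(S(-20) + 52)) = 1/(122 + (2 - 1/12)*((-6 + 2*(-20)² + 4*(-20)) + 52)) = 1/(122 + 23*((-6 + 2*400 - 80) + 52)/12) = 1/(122 + 23*((-6 + 800 - 80) + 52)/12) = 1/(122 + 23*(714 + 52)/12) = 1/(122 + (23/12)*766) = 1/(122 + 8809/6) = 1/(9541/6) = 6/9541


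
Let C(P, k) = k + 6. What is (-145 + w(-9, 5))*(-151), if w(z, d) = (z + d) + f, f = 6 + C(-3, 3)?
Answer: 20234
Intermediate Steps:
C(P, k) = 6 + k
f = 15 (f = 6 + (6 + 3) = 6 + 9 = 15)
w(z, d) = 15 + d + z (w(z, d) = (z + d) + 15 = (d + z) + 15 = 15 + d + z)
(-145 + w(-9, 5))*(-151) = (-145 + (15 + 5 - 9))*(-151) = (-145 + 11)*(-151) = -134*(-151) = 20234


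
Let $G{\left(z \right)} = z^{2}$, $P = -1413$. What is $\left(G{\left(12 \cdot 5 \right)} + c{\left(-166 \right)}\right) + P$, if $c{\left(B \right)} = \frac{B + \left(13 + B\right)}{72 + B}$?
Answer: $\frac{205897}{94} \approx 2190.4$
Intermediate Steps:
$c{\left(B \right)} = \frac{13 + 2 B}{72 + B}$
$\left(G{\left(12 \cdot 5 \right)} + c{\left(-166 \right)}\right) + P = \left(\left(12 \cdot 5\right)^{2} + \frac{13 + 2 \left(-166\right)}{72 - 166}\right) - 1413 = \left(60^{2} + \frac{13 - 332}{-94}\right) - 1413 = \left(3600 - - \frac{319}{94}\right) - 1413 = \left(3600 + \frac{319}{94}\right) - 1413 = \frac{338719}{94} - 1413 = \frac{205897}{94}$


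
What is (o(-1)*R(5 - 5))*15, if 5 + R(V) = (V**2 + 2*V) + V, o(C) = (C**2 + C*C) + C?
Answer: -75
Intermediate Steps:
o(C) = C + 2*C**2 (o(C) = (C**2 + C**2) + C = 2*C**2 + C = C + 2*C**2)
R(V) = -5 + V**2 + 3*V (R(V) = -5 + ((V**2 + 2*V) + V) = -5 + (V**2 + 3*V) = -5 + V**2 + 3*V)
(o(-1)*R(5 - 5))*15 = ((-(1 + 2*(-1)))*(-5 + (5 - 5)**2 + 3*(5 - 5)))*15 = ((-(1 - 2))*(-5 + 0**2 + 3*0))*15 = ((-1*(-1))*(-5 + 0 + 0))*15 = (1*(-5))*15 = -5*15 = -75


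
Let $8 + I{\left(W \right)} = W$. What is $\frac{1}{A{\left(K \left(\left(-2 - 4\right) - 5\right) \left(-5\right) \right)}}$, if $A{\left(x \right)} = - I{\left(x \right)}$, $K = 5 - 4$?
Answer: $- \frac{1}{47} \approx -0.021277$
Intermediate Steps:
$I{\left(W \right)} = -8 + W$
$K = 1$ ($K = 5 - 4 = 1$)
$A{\left(x \right)} = 8 - x$ ($A{\left(x \right)} = - (-8 + x) = 8 - x$)
$\frac{1}{A{\left(K \left(\left(-2 - 4\right) - 5\right) \left(-5\right) \right)}} = \frac{1}{8 - 1 \left(\left(-2 - 4\right) - 5\right) \left(-5\right)} = \frac{1}{8 - 1 \left(-6 - 5\right) \left(-5\right)} = \frac{1}{8 - 1 \left(-11\right) \left(-5\right)} = \frac{1}{8 - \left(-11\right) \left(-5\right)} = \frac{1}{8 - 55} = \frac{1}{-47} = - \frac{1}{47}$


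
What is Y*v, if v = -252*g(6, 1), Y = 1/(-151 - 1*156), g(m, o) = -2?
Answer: -504/307 ≈ -1.6417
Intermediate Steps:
Y = -1/307 (Y = 1/(-151 - 156) = 1/(-307) = -1/307 ≈ -0.0032573)
v = 504 (v = -252*(-2) = 504)
Y*v = -1/307*504 = -504/307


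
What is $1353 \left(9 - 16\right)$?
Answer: $-9471$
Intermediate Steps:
$1353 \left(9 - 16\right) = 1353 \left(-7\right) = -9471$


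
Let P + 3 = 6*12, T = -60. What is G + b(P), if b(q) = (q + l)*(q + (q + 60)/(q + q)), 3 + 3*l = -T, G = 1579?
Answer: 177865/23 ≈ 7733.3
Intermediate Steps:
l = 19 (l = -1 + (-1*(-60))/3 = -1 + (1/3)*60 = -1 + 20 = 19)
P = 69 (P = -3 + 6*12 = -3 + 72 = 69)
b(q) = (19 + q)*(q + (60 + q)/(2*q)) (b(q) = (q + 19)*(q + (q + 60)/(q + q)) = (19 + q)*(q + (60 + q)/((2*q))) = (19 + q)*(q + (60 + q)*(1/(2*q))) = (19 + q)*(q + (60 + q)/(2*q)))
G + b(P) = 1579 + (79/2 + 69**2 + 570/69 + (39/2)*69) = 1579 + (79/2 + 4761 + 570*(1/69) + 2691/2) = 1579 + (79/2 + 4761 + 190/23 + 2691/2) = 1579 + 141548/23 = 177865/23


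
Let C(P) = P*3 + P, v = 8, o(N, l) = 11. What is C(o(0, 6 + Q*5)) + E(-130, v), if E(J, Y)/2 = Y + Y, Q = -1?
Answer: 76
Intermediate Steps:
E(J, Y) = 4*Y (E(J, Y) = 2*(Y + Y) = 2*(2*Y) = 4*Y)
C(P) = 4*P (C(P) = 3*P + P = 4*P)
C(o(0, 6 + Q*5)) + E(-130, v) = 4*11 + 4*8 = 44 + 32 = 76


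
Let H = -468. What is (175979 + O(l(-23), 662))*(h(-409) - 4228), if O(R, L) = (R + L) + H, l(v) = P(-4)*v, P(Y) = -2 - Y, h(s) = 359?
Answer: -681435363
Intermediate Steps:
l(v) = 2*v (l(v) = (-2 - 1*(-4))*v = (-2 + 4)*v = 2*v)
O(R, L) = -468 + L + R (O(R, L) = (R + L) - 468 = (L + R) - 468 = -468 + L + R)
(175979 + O(l(-23), 662))*(h(-409) - 4228) = (175979 + (-468 + 662 + 2*(-23)))*(359 - 4228) = (175979 + (-468 + 662 - 46))*(-3869) = (175979 + 148)*(-3869) = 176127*(-3869) = -681435363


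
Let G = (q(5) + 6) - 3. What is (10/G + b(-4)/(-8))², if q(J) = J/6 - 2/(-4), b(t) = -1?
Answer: 64009/10816 ≈ 5.9180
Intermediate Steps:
q(J) = ½ + J/6 (q(J) = J*(⅙) - 2*(-¼) = J/6 + ½ = ½ + J/6)
G = 13/3 (G = ((½ + (⅙)*5) + 6) - 3 = ((½ + ⅚) + 6) - 3 = (4/3 + 6) - 3 = 22/3 - 3 = 13/3 ≈ 4.3333)
(10/G + b(-4)/(-8))² = (10/(13/3) - 1/(-8))² = (10*(3/13) - 1*(-⅛))² = (30/13 + ⅛)² = (253/104)² = 64009/10816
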